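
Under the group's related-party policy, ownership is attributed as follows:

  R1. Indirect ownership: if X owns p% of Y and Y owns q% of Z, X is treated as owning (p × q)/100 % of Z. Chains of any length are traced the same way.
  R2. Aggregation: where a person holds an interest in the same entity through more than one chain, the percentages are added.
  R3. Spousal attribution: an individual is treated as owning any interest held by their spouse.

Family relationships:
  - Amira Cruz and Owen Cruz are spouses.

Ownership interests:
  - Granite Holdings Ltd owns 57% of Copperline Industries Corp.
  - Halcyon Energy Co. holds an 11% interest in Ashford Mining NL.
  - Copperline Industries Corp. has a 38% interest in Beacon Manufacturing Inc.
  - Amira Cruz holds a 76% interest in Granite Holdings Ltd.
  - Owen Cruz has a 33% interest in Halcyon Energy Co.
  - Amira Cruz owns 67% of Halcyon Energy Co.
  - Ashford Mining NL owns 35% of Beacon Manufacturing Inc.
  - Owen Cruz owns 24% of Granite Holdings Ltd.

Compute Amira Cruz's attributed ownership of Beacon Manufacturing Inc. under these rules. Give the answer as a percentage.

25.51%

By spousal attribution (R3), Amira Cruz is treated as also owning Owen Cruz's interest in Granite Holdings Ltd, giving 76% + 24% = 100%.
By spousal attribution (R3), Amira Cruz is treated as also owning Owen Cruz's interest in Halcyon Energy Co, giving 67% + 33% = 100%.
Chain via Granite Holdings Ltd → Copperline Industries Corp. (R1): 100% × 57% × 38% = 21.66% of Beacon Manufacturing Inc.
Chain via Halcyon Energy Co. → Ashford Mining NL (R1): 100% × 11% × 35% = 3.85% of Beacon Manufacturing Inc.
Aggregating (R2): 21.66% + 3.85% = 25.51%.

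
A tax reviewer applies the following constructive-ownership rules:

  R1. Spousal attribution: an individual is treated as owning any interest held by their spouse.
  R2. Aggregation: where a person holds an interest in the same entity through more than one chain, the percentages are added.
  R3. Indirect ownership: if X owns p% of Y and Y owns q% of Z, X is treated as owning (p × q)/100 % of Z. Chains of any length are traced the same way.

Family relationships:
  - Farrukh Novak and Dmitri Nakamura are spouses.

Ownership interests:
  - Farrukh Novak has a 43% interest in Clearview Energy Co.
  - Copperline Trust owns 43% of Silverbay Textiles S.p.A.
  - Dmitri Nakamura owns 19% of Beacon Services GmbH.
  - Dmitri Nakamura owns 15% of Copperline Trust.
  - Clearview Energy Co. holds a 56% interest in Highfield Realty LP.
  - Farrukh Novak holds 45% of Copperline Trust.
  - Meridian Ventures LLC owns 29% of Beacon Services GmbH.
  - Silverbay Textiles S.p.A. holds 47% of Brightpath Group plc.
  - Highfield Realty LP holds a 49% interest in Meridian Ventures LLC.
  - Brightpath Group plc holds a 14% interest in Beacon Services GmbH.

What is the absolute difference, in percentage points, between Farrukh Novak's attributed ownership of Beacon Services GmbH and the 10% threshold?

14.119408

By spousal attribution (R1), Farrukh Novak is treated as also owning Dmitri Nakamura's interest in Copperline Trust, giving 45% + 15% = 60%.
By spousal attribution (R1), Farrukh Novak is treated as owning Dmitri Nakamura's 19% interest in Beacon Services GmbH.
Chain via Copperline Trust → Silverbay Textiles S.p.A. → Brightpath Group plc (R3): 60% × 43% × 47% × 14% = 1.69764% of Beacon Services GmbH.
Chain via Clearview Energy Co. → Highfield Realty LP → Meridian Ventures LLC (R3): 43% × 56% × 49% × 29% = 3.421768% of Beacon Services GmbH.
Direct interest in Beacon Services GmbH: 19%.
Aggregating (R2): 1.69764% + 3.421768% + 19% = 24.119408%.
24.119408% exceeds the 10% threshold by 14.119408 percentage points.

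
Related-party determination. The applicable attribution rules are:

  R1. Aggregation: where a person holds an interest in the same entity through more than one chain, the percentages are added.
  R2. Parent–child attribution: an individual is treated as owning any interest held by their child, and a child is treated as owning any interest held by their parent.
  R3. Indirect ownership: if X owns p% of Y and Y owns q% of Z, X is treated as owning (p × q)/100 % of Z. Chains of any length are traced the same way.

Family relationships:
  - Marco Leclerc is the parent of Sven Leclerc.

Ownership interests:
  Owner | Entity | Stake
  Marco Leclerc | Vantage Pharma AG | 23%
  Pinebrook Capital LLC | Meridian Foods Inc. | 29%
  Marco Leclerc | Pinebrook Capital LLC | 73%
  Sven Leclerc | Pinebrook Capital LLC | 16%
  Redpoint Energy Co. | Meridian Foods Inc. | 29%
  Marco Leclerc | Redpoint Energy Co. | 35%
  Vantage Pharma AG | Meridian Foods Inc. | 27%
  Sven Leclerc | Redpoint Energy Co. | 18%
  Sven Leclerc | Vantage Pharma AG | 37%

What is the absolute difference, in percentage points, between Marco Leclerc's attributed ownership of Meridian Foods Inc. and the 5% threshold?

52.38

By parent–child attribution (R2), Marco Leclerc is treated as also owning Sven Leclerc's interest in Redpoint Energy Co, giving 35% + 18% = 53%.
By parent–child attribution (R2), Marco Leclerc is treated as also owning Sven Leclerc's interest in Vantage Pharma AG, giving 23% + 37% = 60%.
By parent–child attribution (R2), Marco Leclerc is treated as also owning Sven Leclerc's interest in Pinebrook Capital LLC, giving 73% + 16% = 89%.
Chain via Redpoint Energy Co. (R3): 53% × 29% = 15.37% of Meridian Foods Inc.
Chain via Vantage Pharma AG (R3): 60% × 27% = 16.2% of Meridian Foods Inc.
Chain via Pinebrook Capital LLC (R3): 89% × 29% = 25.81% of Meridian Foods Inc.
Aggregating (R1): 15.37% + 16.2% + 25.81% = 57.38%.
57.38% exceeds the 5% threshold by 52.38 percentage points.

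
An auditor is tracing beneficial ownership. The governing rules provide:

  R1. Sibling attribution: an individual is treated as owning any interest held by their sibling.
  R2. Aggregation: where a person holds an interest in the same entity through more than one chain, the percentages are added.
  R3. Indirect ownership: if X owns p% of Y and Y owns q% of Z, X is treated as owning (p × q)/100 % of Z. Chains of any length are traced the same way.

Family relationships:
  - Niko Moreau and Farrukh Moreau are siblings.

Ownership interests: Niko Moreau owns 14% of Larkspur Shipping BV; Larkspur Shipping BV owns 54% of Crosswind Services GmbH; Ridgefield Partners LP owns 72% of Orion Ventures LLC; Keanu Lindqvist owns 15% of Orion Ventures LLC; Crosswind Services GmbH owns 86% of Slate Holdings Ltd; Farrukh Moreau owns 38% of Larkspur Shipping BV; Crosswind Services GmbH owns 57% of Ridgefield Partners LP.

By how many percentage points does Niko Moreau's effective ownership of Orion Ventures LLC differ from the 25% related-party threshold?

By sibling attribution (R1), Niko Moreau is treated as also owning Farrukh Moreau's interest in Larkspur Shipping BV, giving 14% + 38% = 52%.
Chain via Larkspur Shipping BV → Crosswind Services GmbH → Ridgefield Partners LP (R3): 52% × 54% × 57% × 72% = 11.524032% of Orion Ventures LLC.
11.524032% falls short of the 25% threshold by 13.475968 percentage points.

13.475968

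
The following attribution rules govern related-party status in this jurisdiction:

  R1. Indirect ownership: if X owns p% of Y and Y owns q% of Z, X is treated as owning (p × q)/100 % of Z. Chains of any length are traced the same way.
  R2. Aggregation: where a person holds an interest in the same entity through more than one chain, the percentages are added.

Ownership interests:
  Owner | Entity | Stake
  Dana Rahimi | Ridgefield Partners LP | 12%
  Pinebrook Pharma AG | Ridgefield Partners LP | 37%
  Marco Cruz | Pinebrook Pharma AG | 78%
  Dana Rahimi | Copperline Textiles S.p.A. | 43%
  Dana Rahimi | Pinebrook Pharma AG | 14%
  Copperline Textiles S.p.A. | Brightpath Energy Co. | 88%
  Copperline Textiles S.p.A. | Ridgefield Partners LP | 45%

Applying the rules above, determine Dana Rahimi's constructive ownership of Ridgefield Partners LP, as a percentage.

Chain via Copperline Textiles S.p.A. (R1): 43% × 45% = 19.35% of Ridgefield Partners LP.
Chain via Pinebrook Pharma AG (R1): 14% × 37% = 5.18% of Ridgefield Partners LP.
Direct interest in Ridgefield Partners LP: 12%.
Aggregating (R2): 19.35% + 5.18% + 12% = 36.53%.

36.53%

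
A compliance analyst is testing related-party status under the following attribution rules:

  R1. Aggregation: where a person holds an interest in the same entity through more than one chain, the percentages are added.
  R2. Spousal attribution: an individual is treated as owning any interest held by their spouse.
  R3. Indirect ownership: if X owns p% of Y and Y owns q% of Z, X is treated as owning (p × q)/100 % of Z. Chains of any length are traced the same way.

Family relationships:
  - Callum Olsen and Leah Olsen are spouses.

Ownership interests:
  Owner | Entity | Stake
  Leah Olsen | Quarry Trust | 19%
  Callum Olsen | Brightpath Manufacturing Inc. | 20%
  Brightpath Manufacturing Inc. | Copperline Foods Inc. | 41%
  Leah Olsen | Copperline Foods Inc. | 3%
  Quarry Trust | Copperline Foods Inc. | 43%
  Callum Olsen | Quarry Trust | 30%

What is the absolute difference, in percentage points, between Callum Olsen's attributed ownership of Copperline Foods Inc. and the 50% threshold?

By spousal attribution (R2), Callum Olsen is treated as also owning Leah Olsen's interest in Quarry Trust, giving 30% + 19% = 49%.
By spousal attribution (R2), Callum Olsen is treated as owning Leah Olsen's 3% interest in Copperline Foods Inc.
Chain via Brightpath Manufacturing Inc. (R3): 20% × 41% = 8.2% of Copperline Foods Inc.
Chain via Quarry Trust (R3): 49% × 43% = 21.07% of Copperline Foods Inc.
Direct interest in Copperline Foods Inc: 3%.
Aggregating (R1): 8.2% + 21.07% + 3% = 32.27%.
32.27% falls short of the 50% threshold by 17.73 percentage points.

17.73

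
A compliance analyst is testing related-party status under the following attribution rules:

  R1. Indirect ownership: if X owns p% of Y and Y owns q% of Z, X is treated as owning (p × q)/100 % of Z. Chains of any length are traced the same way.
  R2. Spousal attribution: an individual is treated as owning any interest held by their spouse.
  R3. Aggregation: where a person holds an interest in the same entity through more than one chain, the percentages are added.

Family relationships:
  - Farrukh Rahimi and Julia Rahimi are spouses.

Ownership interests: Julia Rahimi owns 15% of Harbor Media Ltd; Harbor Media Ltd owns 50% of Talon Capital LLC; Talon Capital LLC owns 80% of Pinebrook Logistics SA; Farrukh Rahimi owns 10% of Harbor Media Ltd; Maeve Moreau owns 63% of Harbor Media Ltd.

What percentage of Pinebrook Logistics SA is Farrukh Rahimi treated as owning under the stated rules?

By spousal attribution (R2), Farrukh Rahimi is treated as also owning Julia Rahimi's interest in Harbor Media Ltd, giving 10% + 15% = 25%.
Chain via Harbor Media Ltd → Talon Capital LLC (R1): 25% × 50% × 80% = 10% of Pinebrook Logistics SA.

10%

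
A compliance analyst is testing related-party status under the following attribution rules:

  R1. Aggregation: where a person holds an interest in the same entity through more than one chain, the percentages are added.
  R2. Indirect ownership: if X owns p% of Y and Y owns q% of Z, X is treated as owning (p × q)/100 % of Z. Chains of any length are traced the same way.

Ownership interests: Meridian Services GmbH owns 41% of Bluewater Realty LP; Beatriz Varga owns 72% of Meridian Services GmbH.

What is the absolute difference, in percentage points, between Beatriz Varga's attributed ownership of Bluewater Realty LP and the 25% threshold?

4.52

Chain via Meridian Services GmbH (R2): 72% × 41% = 29.52% of Bluewater Realty LP.
29.52% exceeds the 25% threshold by 4.52 percentage points.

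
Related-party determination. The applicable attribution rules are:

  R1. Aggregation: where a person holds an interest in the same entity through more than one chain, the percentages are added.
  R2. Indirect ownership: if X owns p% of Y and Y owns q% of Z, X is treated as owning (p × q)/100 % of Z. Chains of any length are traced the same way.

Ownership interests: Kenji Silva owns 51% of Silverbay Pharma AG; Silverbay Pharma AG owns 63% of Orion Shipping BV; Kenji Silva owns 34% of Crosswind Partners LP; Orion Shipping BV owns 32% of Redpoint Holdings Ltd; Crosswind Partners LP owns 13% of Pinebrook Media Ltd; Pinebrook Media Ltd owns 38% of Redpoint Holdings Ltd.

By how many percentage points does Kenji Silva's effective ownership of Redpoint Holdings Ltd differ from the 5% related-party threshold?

Chain via Crosswind Partners LP → Pinebrook Media Ltd (R2): 34% × 13% × 38% = 1.6796% of Redpoint Holdings Ltd.
Chain via Silverbay Pharma AG → Orion Shipping BV (R2): 51% × 63% × 32% = 10.2816% of Redpoint Holdings Ltd.
Aggregating (R1): 1.6796% + 10.2816% = 11.9612%.
11.9612% exceeds the 5% threshold by 6.9612 percentage points.

6.9612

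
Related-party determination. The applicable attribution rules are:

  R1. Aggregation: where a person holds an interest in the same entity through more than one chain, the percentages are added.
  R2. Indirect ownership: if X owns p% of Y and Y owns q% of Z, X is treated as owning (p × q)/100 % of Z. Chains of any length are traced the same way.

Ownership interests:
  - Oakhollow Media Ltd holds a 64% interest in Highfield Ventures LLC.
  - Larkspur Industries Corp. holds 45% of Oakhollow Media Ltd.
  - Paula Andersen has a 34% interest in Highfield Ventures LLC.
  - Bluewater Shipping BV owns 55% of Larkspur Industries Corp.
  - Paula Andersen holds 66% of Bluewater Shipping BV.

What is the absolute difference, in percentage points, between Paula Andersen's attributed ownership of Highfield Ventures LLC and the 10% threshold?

34.4544

Chain via Bluewater Shipping BV → Larkspur Industries Corp. → Oakhollow Media Ltd (R2): 66% × 55% × 45% × 64% = 10.4544% of Highfield Ventures LLC.
Direct interest in Highfield Ventures LLC: 34%.
Aggregating (R1): 10.4544% + 34% = 44.4544%.
44.4544% exceeds the 10% threshold by 34.4544 percentage points.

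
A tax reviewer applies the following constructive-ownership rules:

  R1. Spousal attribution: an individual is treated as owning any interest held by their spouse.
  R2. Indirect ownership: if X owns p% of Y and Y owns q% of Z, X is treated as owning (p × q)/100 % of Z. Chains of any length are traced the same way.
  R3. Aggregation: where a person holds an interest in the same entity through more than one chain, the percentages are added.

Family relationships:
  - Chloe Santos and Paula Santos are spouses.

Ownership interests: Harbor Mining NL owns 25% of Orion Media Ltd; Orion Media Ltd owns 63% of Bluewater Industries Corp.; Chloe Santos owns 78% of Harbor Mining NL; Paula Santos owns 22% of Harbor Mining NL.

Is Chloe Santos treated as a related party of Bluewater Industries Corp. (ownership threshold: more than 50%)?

By spousal attribution (R1), Chloe Santos is treated as also owning Paula Santos's interest in Harbor Mining NL, giving 78% + 22% = 100%.
Chain via Harbor Mining NL → Orion Media Ltd (R2): 100% × 25% × 63% = 15.75% of Bluewater Industries Corp.
15.75% does not exceed the 50% threshold, so Chloe is not a related party to Bluewater Industries Corp.

No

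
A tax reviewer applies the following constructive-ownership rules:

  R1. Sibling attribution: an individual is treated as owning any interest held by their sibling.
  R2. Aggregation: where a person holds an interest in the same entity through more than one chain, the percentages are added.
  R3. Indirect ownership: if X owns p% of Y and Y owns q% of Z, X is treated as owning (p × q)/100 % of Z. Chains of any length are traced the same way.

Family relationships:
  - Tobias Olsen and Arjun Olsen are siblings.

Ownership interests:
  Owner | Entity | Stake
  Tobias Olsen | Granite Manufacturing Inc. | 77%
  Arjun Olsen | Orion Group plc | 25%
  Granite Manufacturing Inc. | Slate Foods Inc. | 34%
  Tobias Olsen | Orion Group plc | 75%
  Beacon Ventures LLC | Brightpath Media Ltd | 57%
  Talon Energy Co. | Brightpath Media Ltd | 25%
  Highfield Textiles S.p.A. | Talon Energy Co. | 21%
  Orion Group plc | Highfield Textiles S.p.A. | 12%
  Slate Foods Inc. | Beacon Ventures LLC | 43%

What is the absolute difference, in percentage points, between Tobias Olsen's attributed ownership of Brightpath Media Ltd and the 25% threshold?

17.953282

By sibling attribution (R1), Tobias Olsen is treated as also owning Arjun Olsen's interest in Orion Group plc, giving 75% + 25% = 100%.
Chain via Granite Manufacturing Inc. → Slate Foods Inc. → Beacon Ventures LLC (R3): 77% × 34% × 43% × 57% = 6.416718% of Brightpath Media Ltd.
Chain via Orion Group plc → Highfield Textiles S.p.A. → Talon Energy Co. (R3): 100% × 12% × 21% × 25% = 0.63% of Brightpath Media Ltd.
Aggregating (R2): 6.416718% + 0.63% = 7.046718%.
7.046718% falls short of the 25% threshold by 17.953282 percentage points.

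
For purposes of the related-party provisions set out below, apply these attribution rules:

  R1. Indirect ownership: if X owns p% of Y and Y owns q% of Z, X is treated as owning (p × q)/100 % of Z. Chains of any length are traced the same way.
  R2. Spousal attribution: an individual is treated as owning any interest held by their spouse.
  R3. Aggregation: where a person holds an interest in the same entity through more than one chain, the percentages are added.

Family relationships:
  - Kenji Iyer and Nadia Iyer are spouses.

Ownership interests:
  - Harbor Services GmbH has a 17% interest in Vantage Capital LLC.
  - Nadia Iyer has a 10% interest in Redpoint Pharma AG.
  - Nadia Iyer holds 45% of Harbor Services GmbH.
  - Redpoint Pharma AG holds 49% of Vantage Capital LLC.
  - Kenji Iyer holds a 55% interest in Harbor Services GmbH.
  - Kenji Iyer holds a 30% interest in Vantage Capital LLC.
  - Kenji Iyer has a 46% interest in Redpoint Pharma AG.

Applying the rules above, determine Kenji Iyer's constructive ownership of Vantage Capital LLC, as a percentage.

74.44%

By spousal attribution (R2), Kenji Iyer is treated as also owning Nadia Iyer's interest in Redpoint Pharma AG, giving 46% + 10% = 56%.
By spousal attribution (R2), Kenji Iyer is treated as also owning Nadia Iyer's interest in Harbor Services GmbH, giving 55% + 45% = 100%.
Chain via Redpoint Pharma AG (R1): 56% × 49% = 27.44% of Vantage Capital LLC.
Chain via Harbor Services GmbH (R1): 100% × 17% = 17% of Vantage Capital LLC.
Direct interest in Vantage Capital LLC: 30%.
Aggregating (R3): 27.44% + 17% + 30% = 74.44%.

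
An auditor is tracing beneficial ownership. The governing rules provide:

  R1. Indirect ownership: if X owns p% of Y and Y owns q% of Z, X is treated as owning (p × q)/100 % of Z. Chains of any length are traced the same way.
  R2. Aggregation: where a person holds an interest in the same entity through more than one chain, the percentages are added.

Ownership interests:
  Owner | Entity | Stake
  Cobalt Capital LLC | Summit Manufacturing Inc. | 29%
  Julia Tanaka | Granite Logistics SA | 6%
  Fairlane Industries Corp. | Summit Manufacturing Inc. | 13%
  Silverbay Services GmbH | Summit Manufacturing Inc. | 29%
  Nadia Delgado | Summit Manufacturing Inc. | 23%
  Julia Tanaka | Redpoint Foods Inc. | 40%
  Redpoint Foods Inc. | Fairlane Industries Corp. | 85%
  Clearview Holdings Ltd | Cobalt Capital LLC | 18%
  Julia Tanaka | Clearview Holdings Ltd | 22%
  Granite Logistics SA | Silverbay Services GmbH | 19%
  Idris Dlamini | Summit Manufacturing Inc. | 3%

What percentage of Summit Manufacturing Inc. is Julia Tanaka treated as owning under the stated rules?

Chain via Clearview Holdings Ltd → Cobalt Capital LLC (R1): 22% × 18% × 29% = 1.1484% of Summit Manufacturing Inc.
Chain via Redpoint Foods Inc. → Fairlane Industries Corp. (R1): 40% × 85% × 13% = 4.42% of Summit Manufacturing Inc.
Chain via Granite Logistics SA → Silverbay Services GmbH (R1): 6% × 19% × 29% = 0.3306% of Summit Manufacturing Inc.
Aggregating (R2): 1.1484% + 4.42% + 0.3306% = 5.899%.

5.899%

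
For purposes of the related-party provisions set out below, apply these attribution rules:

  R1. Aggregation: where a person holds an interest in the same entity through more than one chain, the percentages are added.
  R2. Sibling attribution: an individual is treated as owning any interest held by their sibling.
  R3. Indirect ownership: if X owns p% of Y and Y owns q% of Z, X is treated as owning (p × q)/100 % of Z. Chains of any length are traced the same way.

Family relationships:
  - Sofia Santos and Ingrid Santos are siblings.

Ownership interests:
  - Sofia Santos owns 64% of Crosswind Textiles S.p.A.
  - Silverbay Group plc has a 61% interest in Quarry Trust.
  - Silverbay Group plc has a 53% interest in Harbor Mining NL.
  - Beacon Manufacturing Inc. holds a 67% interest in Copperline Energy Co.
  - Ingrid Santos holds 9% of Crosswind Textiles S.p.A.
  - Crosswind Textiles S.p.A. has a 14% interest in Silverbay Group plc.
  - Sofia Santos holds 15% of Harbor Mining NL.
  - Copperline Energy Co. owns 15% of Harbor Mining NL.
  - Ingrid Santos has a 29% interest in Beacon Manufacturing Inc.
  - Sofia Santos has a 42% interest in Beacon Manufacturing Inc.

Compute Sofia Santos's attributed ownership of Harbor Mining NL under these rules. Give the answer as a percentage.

By sibling attribution (R2), Sofia Santos is treated as also owning Ingrid Santos's interest in Beacon Manufacturing Inc, giving 42% + 29% = 71%.
By sibling attribution (R2), Sofia Santos is treated as also owning Ingrid Santos's interest in Crosswind Textiles S.p.A, giving 64% + 9% = 73%.
Chain via Beacon Manufacturing Inc. → Copperline Energy Co. (R3): 71% × 67% × 15% = 7.1355% of Harbor Mining NL.
Chain via Crosswind Textiles S.p.A. → Silverbay Group plc (R3): 73% × 14% × 53% = 5.4166% of Harbor Mining NL.
Direct interest in Harbor Mining NL: 15%.
Aggregating (R1): 7.1355% + 5.4166% + 15% = 27.5521%.

27.5521%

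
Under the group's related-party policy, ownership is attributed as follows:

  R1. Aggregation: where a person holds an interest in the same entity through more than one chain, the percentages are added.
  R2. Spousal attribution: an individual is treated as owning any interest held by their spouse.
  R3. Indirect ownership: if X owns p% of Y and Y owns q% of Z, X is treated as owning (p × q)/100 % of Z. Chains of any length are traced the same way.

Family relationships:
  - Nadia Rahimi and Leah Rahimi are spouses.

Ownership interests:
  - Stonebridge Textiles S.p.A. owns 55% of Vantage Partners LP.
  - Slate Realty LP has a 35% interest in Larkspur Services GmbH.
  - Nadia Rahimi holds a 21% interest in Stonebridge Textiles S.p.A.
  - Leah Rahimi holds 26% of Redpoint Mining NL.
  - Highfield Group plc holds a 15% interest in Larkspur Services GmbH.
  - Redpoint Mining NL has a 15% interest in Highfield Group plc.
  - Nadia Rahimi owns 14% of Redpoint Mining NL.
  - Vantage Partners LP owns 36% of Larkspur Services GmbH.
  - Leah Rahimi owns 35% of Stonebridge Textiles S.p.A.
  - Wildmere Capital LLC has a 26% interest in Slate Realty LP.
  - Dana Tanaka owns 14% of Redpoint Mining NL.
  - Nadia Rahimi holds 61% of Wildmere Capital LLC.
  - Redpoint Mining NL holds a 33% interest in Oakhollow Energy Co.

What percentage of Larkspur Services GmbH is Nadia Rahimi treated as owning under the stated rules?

17.539%

By spousal attribution (R2), Nadia Rahimi is treated as also owning Leah Rahimi's interest in Stonebridge Textiles S.p.A, giving 21% + 35% = 56%.
By spousal attribution (R2), Nadia Rahimi is treated as also owning Leah Rahimi's interest in Redpoint Mining NL, giving 14% + 26% = 40%.
Chain via Stonebridge Textiles S.p.A. → Vantage Partners LP (R3): 56% × 55% × 36% = 11.088% of Larkspur Services GmbH.
Chain via Wildmere Capital LLC → Slate Realty LP (R3): 61% × 26% × 35% = 5.551% of Larkspur Services GmbH.
Chain via Redpoint Mining NL → Highfield Group plc (R3): 40% × 15% × 15% = 0.9% of Larkspur Services GmbH.
Aggregating (R1): 11.088% + 5.551% + 0.9% = 17.539%.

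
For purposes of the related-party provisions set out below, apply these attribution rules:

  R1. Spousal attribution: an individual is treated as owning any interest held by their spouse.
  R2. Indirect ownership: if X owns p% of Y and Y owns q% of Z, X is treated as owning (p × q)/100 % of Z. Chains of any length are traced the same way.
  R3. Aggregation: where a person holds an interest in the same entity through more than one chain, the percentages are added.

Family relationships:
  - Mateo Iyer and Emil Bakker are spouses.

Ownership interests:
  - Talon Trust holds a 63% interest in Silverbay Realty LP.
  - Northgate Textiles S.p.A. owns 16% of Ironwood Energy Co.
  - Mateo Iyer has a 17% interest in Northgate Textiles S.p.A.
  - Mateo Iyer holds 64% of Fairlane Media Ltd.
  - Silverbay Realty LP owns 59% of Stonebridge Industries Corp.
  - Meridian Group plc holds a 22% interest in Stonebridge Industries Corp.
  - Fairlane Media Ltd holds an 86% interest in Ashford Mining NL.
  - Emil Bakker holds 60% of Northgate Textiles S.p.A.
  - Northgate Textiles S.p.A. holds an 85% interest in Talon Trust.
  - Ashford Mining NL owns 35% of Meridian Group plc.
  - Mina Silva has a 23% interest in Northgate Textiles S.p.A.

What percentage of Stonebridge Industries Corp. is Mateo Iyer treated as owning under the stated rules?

By spousal attribution (R1), Mateo Iyer is treated as also owning Emil Bakker's interest in Northgate Textiles S.p.A, giving 17% + 60% = 77%.
Chain via Northgate Textiles S.p.A. → Talon Trust → Silverbay Realty LP (R2): 77% × 85% × 63% × 59% = 24.327765% of Stonebridge Industries Corp.
Chain via Fairlane Media Ltd → Ashford Mining NL → Meridian Group plc (R2): 64% × 86% × 35% × 22% = 4.23808% of Stonebridge Industries Corp.
Aggregating (R3): 24.327765% + 4.23808% = 28.565845%.

28.565845%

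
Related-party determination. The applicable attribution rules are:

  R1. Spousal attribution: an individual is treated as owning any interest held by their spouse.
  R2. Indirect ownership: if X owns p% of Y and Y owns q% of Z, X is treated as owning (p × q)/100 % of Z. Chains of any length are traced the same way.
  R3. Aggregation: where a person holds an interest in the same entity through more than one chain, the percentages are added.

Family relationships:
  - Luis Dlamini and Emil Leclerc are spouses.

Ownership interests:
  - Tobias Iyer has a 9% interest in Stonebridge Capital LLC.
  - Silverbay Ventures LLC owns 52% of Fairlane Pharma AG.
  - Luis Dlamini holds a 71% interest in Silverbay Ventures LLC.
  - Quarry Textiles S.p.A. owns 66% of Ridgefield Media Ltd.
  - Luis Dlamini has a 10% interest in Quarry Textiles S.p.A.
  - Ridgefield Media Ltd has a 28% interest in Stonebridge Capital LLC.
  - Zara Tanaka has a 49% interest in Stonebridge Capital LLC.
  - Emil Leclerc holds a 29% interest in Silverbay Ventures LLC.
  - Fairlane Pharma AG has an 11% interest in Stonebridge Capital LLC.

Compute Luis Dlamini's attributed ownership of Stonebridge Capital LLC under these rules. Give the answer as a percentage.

By spousal attribution (R1), Luis Dlamini is treated as also owning Emil Leclerc's interest in Silverbay Ventures LLC, giving 71% + 29% = 100%.
Chain via Silverbay Ventures LLC → Fairlane Pharma AG (R2): 100% × 52% × 11% = 5.72% of Stonebridge Capital LLC.
Chain via Quarry Textiles S.p.A. → Ridgefield Media Ltd (R2): 10% × 66% × 28% = 1.848% of Stonebridge Capital LLC.
Aggregating (R3): 5.72% + 1.848% = 7.568%.

7.568%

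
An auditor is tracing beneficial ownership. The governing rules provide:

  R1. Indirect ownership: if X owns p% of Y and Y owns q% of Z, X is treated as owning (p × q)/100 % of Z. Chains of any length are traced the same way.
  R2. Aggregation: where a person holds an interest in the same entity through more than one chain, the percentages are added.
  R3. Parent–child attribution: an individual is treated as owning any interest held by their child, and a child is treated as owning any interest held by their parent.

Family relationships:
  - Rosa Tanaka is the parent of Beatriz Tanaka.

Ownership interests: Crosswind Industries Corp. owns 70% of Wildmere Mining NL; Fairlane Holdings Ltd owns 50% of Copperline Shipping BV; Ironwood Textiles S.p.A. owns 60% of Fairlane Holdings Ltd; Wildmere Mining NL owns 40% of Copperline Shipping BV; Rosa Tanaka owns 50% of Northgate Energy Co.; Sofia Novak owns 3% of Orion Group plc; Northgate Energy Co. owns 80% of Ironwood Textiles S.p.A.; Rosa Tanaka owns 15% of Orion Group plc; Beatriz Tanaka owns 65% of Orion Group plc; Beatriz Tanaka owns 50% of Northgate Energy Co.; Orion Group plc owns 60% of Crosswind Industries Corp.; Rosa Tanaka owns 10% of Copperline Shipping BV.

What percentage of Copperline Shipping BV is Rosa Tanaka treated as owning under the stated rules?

47.44%

By parent–child attribution (R3), Rosa Tanaka is treated as also owning Beatriz Tanaka's interest in Northgate Energy Co, giving 50% + 50% = 100%.
By parent–child attribution (R3), Rosa Tanaka is treated as also owning Beatriz Tanaka's interest in Orion Group plc, giving 15% + 65% = 80%.
Chain via Northgate Energy Co. → Ironwood Textiles S.p.A. → Fairlane Holdings Ltd (R1): 100% × 80% × 60% × 50% = 24% of Copperline Shipping BV.
Chain via Orion Group plc → Crosswind Industries Corp. → Wildmere Mining NL (R1): 80% × 60% × 70% × 40% = 13.44% of Copperline Shipping BV.
Direct interest in Copperline Shipping BV: 10%.
Aggregating (R2): 24% + 13.44% + 10% = 47.44%.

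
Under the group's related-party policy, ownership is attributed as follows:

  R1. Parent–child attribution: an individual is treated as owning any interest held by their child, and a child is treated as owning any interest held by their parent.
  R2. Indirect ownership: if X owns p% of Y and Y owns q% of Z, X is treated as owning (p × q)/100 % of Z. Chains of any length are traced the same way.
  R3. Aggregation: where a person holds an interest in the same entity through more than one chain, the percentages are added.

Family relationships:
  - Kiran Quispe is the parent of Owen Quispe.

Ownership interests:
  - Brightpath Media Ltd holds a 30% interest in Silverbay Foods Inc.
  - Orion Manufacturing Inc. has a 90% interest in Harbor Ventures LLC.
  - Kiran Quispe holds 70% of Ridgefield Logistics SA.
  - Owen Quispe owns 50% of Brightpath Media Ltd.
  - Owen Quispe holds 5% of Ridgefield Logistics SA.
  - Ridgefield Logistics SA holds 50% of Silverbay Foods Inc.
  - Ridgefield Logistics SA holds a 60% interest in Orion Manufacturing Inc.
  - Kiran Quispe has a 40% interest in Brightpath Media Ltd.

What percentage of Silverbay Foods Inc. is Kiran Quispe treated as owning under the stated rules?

64.5%

By parent–child attribution (R1), Kiran Quispe is treated as also owning Owen Quispe's interest in Brightpath Media Ltd, giving 40% + 50% = 90%.
By parent–child attribution (R1), Kiran Quispe is treated as also owning Owen Quispe's interest in Ridgefield Logistics SA, giving 70% + 5% = 75%.
Chain via Brightpath Media Ltd (R2): 90% × 30% = 27% of Silverbay Foods Inc.
Chain via Ridgefield Logistics SA (R2): 75% × 50% = 37.5% of Silverbay Foods Inc.
Aggregating (R3): 27% + 37.5% = 64.5%.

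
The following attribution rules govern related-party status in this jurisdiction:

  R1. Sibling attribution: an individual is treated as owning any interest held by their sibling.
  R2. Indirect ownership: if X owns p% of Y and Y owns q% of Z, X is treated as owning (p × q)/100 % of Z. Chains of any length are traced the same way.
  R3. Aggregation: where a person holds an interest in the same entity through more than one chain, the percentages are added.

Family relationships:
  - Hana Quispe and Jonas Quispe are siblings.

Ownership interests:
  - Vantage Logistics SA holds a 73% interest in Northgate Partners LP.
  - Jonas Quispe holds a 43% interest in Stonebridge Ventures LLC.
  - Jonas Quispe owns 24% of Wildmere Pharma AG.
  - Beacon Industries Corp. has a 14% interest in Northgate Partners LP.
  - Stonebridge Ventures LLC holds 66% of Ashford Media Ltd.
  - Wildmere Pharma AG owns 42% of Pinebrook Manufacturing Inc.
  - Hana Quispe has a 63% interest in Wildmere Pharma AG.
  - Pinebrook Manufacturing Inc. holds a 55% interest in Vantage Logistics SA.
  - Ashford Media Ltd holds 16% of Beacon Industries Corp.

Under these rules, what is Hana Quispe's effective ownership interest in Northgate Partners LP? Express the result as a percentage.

15.306522%

By sibling attribution (R1), Hana Quispe is treated as also owning Jonas Quispe's interest in Wildmere Pharma AG, giving 63% + 24% = 87%.
By sibling attribution (R1), Hana Quispe is treated as owning Jonas Quispe's 43% interest in Stonebridge Ventures LLC.
Chain via Wildmere Pharma AG → Pinebrook Manufacturing Inc. → Vantage Logistics SA (R2): 87% × 42% × 55% × 73% = 14.67081% of Northgate Partners LP.
Chain via Stonebridge Ventures LLC → Ashford Media Ltd → Beacon Industries Corp. (R2): 43% × 66% × 16% × 14% = 0.635712% of Northgate Partners LP.
Aggregating (R3): 14.67081% + 0.635712% = 15.306522%.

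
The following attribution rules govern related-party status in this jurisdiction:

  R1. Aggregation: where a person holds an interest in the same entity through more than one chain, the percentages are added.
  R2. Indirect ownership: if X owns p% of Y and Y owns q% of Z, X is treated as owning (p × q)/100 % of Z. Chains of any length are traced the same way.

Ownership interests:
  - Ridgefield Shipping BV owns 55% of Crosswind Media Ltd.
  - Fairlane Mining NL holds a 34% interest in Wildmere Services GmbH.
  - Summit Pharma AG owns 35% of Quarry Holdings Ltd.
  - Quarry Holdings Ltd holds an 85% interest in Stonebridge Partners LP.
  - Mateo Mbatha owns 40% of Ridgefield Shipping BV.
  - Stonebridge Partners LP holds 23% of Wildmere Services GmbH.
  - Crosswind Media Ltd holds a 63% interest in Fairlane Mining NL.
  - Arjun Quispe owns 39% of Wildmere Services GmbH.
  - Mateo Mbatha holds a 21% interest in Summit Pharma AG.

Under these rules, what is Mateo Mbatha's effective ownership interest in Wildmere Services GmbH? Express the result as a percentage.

6.149325%

Chain via Summit Pharma AG → Quarry Holdings Ltd → Stonebridge Partners LP (R2): 21% × 35% × 85% × 23% = 1.436925% of Wildmere Services GmbH.
Chain via Ridgefield Shipping BV → Crosswind Media Ltd → Fairlane Mining NL (R2): 40% × 55% × 63% × 34% = 4.7124% of Wildmere Services GmbH.
Aggregating (R1): 1.436925% + 4.7124% = 6.149325%.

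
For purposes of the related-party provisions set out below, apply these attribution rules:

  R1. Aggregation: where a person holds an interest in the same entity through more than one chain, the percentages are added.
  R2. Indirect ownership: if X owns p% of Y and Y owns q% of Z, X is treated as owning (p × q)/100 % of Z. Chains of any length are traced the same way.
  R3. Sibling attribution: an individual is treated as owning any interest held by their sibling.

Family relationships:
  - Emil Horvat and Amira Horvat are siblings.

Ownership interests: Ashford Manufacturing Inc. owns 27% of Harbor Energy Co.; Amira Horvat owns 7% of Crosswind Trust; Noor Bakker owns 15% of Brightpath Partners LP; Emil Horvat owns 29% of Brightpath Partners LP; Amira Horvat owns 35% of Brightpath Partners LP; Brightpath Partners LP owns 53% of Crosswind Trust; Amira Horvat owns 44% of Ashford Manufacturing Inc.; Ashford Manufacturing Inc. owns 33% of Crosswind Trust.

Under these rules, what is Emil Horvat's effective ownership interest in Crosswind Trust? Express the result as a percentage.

55.44%

By sibling attribution (R3), Emil Horvat is treated as also owning Amira Horvat's interest in Brightpath Partners LP, giving 29% + 35% = 64%.
By sibling attribution (R3), Emil Horvat is treated as owning Amira Horvat's 44% interest in Ashford Manufacturing Inc.
By sibling attribution (R3), Emil Horvat is treated as owning Amira Horvat's 7% interest in Crosswind Trust.
Chain via Brightpath Partners LP (R2): 64% × 53% = 33.92% of Crosswind Trust.
Chain via Ashford Manufacturing Inc. (R2): 44% × 33% = 14.52% of Crosswind Trust.
Direct interest in Crosswind Trust: 7%.
Aggregating (R1): 33.92% + 14.52% + 7% = 55.44%.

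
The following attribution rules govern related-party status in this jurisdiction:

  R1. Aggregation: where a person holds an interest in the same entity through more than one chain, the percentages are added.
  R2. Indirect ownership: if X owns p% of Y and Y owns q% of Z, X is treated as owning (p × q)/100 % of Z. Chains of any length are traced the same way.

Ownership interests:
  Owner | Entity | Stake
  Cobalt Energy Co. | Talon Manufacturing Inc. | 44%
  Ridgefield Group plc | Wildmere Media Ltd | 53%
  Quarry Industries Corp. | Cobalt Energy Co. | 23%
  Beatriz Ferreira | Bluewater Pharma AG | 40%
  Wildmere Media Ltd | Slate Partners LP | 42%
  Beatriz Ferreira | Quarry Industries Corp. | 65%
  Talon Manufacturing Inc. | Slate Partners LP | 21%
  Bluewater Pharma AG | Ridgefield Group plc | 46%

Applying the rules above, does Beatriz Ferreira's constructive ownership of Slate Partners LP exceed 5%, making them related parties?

Chain via Bluewater Pharma AG → Ridgefield Group plc → Wildmere Media Ltd (R2): 40% × 46% × 53% × 42% = 4.09584% of Slate Partners LP.
Chain via Quarry Industries Corp. → Cobalt Energy Co. → Talon Manufacturing Inc. (R2): 65% × 23% × 44% × 21% = 1.38138% of Slate Partners LP.
Aggregating (R1): 4.09584% + 1.38138% = 5.47722%.
5.47722% exceeds the 5% threshold, so Beatriz is a related party to Slate Partners LP.

Yes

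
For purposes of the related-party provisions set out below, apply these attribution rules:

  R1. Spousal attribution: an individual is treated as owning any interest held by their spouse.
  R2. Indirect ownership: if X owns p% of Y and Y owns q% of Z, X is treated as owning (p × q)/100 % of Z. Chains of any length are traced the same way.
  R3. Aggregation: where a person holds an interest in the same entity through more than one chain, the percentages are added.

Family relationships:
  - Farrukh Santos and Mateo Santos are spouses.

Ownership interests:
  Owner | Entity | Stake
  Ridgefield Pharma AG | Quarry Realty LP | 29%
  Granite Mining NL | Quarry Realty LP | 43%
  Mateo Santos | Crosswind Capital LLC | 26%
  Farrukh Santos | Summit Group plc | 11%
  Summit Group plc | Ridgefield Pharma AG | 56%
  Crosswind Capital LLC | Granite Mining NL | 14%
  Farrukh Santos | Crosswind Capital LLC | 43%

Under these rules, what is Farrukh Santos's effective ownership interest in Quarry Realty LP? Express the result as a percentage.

5.9402%

By spousal attribution (R1), Farrukh Santos is treated as also owning Mateo Santos's interest in Crosswind Capital LLC, giving 43% + 26% = 69%.
Chain via Crosswind Capital LLC → Granite Mining NL (R2): 69% × 14% × 43% = 4.1538% of Quarry Realty LP.
Chain via Summit Group plc → Ridgefield Pharma AG (R2): 11% × 56% × 29% = 1.7864% of Quarry Realty LP.
Aggregating (R3): 4.1538% + 1.7864% = 5.9402%.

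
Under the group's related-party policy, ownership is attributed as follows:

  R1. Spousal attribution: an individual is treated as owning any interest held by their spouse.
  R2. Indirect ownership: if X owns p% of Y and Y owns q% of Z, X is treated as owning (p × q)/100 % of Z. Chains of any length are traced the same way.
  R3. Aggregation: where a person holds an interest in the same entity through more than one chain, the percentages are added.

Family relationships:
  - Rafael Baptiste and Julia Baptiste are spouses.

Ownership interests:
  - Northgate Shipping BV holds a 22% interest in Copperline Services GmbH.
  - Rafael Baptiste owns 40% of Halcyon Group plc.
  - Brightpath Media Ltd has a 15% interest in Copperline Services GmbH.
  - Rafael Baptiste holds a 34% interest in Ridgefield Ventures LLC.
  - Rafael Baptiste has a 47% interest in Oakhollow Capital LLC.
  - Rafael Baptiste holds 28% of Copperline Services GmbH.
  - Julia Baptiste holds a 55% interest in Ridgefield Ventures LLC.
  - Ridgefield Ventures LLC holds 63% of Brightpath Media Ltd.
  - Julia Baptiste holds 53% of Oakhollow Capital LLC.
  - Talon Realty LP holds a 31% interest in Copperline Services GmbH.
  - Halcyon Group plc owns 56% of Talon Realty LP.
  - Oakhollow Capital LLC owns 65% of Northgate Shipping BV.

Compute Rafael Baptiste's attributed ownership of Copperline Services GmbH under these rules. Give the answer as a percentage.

By spousal attribution (R1), Rafael Baptiste is treated as also owning Julia Baptiste's interest in Ridgefield Ventures LLC, giving 34% + 55% = 89%.
By spousal attribution (R1), Rafael Baptiste is treated as also owning Julia Baptiste's interest in Oakhollow Capital LLC, giving 47% + 53% = 100%.
Chain via Halcyon Group plc → Talon Realty LP (R2): 40% × 56% × 31% = 6.944% of Copperline Services GmbH.
Chain via Ridgefield Ventures LLC → Brightpath Media Ltd (R2): 89% × 63% × 15% = 8.4105% of Copperline Services GmbH.
Chain via Oakhollow Capital LLC → Northgate Shipping BV (R2): 100% × 65% × 22% = 14.3% of Copperline Services GmbH.
Direct interest in Copperline Services GmbH: 28%.
Aggregating (R3): 6.944% + 8.4105% + 14.3% + 28% = 57.6545%.

57.6545%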